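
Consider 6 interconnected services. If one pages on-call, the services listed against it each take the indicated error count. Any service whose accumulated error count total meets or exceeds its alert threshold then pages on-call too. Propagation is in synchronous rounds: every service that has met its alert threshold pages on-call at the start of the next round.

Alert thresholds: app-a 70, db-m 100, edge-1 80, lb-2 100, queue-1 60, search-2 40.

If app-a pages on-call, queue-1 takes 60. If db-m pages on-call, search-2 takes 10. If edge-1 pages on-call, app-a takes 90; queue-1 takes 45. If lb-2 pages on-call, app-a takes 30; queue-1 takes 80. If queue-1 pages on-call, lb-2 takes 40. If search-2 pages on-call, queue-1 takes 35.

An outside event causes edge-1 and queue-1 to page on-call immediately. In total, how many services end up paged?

3

Round 1 — edge-1, queue-1 page on-call (initial).
  app-a: +90 → 90 ≥ 70
  lb-2: +40 → 40 < 100
Round 2 — app-a pages on-call.
No further pages.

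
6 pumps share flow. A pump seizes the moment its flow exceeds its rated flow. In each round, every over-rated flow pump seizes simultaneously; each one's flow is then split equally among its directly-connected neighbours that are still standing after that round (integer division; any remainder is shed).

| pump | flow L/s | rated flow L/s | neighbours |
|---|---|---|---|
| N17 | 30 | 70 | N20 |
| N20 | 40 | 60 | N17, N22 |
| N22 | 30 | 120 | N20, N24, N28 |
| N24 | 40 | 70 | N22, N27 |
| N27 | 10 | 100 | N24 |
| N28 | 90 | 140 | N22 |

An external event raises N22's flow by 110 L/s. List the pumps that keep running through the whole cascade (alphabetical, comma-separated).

Round 1 — N22 at 140 > 120. N22 seizes.
  N22 sheds 140 L/s to N20, N24, N28: 46 each (2 lost).
    N20: 40+46 = 86 > 60
    N24: 40+46 = 86 > 70
    N28: 90+46 = 136 ≤ 140
Round 2 — N20, N24 seize.
  N20 sheds 86 L/s to N17: 86 each.
    N17: 30+86 = 116 > 70
  N24 sheds 86 L/s to N27: 86 each.
    N27: 10+86 = 96 ≤ 100
Round 3 — N17 seizes.
  N17 sheds 116 L/s: no online neighbours, lost.
No further seizures.

N27, N28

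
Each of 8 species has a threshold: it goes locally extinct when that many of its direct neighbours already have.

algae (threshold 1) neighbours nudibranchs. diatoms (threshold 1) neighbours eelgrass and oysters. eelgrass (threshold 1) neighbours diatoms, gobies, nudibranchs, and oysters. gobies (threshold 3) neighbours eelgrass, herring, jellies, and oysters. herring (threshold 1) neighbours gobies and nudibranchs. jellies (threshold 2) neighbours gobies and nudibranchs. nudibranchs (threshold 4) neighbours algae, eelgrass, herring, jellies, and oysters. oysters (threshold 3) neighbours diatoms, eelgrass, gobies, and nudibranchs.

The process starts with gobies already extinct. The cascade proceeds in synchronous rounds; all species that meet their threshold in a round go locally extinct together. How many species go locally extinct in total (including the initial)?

5

Round 1 — gobies goes locally extinct (initial).
Round 2 — checking thresholds:
  eelgrass: 1 of 4 neighbours ≥ 1, goes locally extinct.
  herring: 1 of 2 neighbours ≥ 1, goes locally extinct.
  jellies: 1 of 2 neighbours < 2, not yet.
  oysters: 1 of 4 neighbours < 3, not yet.
Round 3 — checking thresholds:
  diatoms: 1 of 2 neighbours ≥ 1, goes locally extinct.
  jellies: 1 of 2 neighbours < 2, not yet.
  nudibranchs: 2 of 5 neighbours < 4, not yet.
  oysters: 2 of 4 neighbours < 3, not yet.
Round 4 — checking thresholds:
  jellies: 1 of 2 neighbours < 2, not yet.
  nudibranchs: 2 of 5 neighbours < 4, not yet.
  oysters: 3 of 4 neighbours ≥ 3, goes locally extinct.
Round 5 — no new extinctions; cascade stops.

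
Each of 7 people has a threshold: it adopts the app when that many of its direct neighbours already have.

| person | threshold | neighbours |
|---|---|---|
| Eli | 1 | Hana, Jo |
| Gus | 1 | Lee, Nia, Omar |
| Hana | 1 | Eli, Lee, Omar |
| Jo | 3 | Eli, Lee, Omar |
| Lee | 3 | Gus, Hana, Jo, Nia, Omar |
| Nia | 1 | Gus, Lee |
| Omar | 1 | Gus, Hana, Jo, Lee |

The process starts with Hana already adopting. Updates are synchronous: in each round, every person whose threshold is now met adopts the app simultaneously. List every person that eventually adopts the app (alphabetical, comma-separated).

Eli, Gus, Hana, Jo, Lee, Nia, Omar

Round 1 — Hana adopts the app (initial).
Round 2 — checking thresholds:
  Eli: 1 of 2 neighbours ≥ 1, adopts the app.
  Lee: 1 of 5 neighbours < 3, below threshold.
  Omar: 1 of 4 neighbours ≥ 1, adopts the app.
Round 3 — checking thresholds:
  Gus: 1 of 3 neighbours ≥ 1, adopts the app.
  Jo: 2 of 3 neighbours < 3, below threshold.
  Lee: 2 of 5 neighbours < 3, below threshold.
Round 4 — checking thresholds:
  Jo: 2 of 3 neighbours < 3, below threshold.
  Lee: 3 of 5 neighbours ≥ 3, adopts the app.
  Nia: 1 of 2 neighbours ≥ 1, adopts the app.
Round 5 — checking thresholds:
  Jo: 3 of 3 neighbours ≥ 3, adopts the app.
Round 6 — no new adoptions; cascade stops.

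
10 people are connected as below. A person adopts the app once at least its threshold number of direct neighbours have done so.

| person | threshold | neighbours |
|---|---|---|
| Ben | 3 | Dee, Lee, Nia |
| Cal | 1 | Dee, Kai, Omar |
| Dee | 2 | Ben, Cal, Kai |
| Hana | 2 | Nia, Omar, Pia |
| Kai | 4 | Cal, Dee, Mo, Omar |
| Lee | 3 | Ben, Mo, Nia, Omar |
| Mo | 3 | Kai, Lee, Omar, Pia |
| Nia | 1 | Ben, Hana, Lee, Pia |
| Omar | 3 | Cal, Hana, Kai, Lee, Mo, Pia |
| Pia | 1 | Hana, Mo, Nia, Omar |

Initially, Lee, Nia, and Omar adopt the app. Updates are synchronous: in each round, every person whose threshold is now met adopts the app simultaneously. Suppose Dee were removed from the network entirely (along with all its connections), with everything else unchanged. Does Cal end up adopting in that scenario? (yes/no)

yes

With Dee removed:
Round 1 — Lee, Nia, Omar adopt the app (initial).
Round 2 — checking thresholds:
  Ben: 2 of 2 neighbours < 3, not yet.
  Cal: 1 of 2 neighbours ≥ 1, adopts the app.
  Hana: 2 of 3 neighbours ≥ 2, adopts the app.
  Kai: 1 of 3 neighbours < 4, not yet.
  Mo: 2 of 4 neighbours < 3, not yet.
  Pia: 2 of 4 neighbours ≥ 1, adopts the app.
Round 3 — checking thresholds:
  Ben: 2 of 2 neighbours < 3, not yet.
  Kai: 2 of 3 neighbours < 4, not yet.
  Mo: 3 of 4 neighbours ≥ 3, adopts the app.
Round 4 — no new adoptions; cascade stops.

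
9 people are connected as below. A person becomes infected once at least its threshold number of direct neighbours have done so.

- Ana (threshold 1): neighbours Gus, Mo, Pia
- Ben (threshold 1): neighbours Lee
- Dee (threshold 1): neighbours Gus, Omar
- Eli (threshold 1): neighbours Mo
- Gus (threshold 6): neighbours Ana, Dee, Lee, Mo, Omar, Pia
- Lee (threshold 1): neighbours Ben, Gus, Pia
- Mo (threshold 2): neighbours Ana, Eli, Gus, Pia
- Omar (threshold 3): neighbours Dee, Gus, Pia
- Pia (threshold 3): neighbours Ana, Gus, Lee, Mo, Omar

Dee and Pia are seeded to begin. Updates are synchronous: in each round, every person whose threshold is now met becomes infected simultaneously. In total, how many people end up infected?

Round 1 — Dee, Pia become infected (initial).
Round 2 — checking thresholds:
  Ana: 1 of 3 neighbours ≥ 1, becomes infected.
  Gus: 2 of 6 neighbours < 6, holds.
  Lee: 1 of 3 neighbours ≥ 1, becomes infected.
  Mo: 1 of 4 neighbours < 2, holds.
  Omar: 2 of 3 neighbours < 3, holds.
Round 3 — checking thresholds:
  Ben: 1 of 1 neighbours ≥ 1, becomes infected.
  Gus: 4 of 6 neighbours < 6, holds.
  Mo: 2 of 4 neighbours ≥ 2, becomes infected.
  Omar: 2 of 3 neighbours < 3, holds.
Round 4 — checking thresholds:
  Eli: 1 of 1 neighbours ≥ 1, becomes infected.
  Gus: 5 of 6 neighbours < 6, holds.
  Omar: 2 of 3 neighbours < 3, holds.
Round 5 — no new infections; cascade stops.

7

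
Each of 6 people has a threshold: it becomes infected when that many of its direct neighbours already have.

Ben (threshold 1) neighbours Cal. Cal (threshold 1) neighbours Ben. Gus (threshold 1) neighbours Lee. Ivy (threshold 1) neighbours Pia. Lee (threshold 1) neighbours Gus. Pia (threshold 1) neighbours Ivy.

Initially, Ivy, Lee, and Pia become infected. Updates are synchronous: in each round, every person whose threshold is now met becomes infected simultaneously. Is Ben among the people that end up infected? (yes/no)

no

Round 1 — Ivy, Lee, Pia become infected (initial).
Round 2 — checking thresholds:
  Gus: 1 of 1 neighbours ≥ 1, becomes infected.
Round 3 — no new infections; cascade stops.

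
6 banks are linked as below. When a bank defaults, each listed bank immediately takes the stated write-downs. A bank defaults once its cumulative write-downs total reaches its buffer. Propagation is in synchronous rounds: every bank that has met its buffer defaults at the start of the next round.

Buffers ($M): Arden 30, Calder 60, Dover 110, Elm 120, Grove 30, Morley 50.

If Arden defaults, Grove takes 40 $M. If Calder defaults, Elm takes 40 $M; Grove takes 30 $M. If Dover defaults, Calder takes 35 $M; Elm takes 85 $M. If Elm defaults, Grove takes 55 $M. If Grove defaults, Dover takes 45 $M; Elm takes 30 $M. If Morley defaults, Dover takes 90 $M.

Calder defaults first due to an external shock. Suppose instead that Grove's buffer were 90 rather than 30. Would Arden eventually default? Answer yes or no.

With Grove's buffer at 90:
Round 1 — Calder defaults (initial).
  Elm: +40 → 40 < 120
  Grove: +30 → 30 < 90
No further defaults.

no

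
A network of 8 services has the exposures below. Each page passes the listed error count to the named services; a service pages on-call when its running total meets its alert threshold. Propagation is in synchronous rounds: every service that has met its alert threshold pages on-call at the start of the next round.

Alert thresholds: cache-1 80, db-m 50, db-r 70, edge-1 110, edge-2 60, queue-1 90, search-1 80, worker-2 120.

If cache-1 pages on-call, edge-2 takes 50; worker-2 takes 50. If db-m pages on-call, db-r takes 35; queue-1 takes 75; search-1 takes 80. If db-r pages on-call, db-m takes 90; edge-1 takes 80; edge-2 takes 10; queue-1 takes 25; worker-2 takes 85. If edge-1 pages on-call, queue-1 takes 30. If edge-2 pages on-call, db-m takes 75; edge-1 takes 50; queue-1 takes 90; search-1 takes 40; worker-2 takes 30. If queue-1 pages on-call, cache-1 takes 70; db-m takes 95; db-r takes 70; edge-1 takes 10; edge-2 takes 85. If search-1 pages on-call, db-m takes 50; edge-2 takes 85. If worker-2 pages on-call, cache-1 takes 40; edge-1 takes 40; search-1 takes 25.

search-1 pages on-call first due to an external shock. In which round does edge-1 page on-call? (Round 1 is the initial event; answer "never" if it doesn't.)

5

Round 1 — search-1 pages on-call (initial).
  db-m: +50 → 50 ≥ 50
  edge-2: +85 → 85 ≥ 60
Round 2 — db-m, edge-2 page on-call.
  db-r: +35 → 35 < 70
  edge-1: +50 → 50 < 110
  queue-1: +75+90 → 165 ≥ 90
  worker-2: +30 → 30 < 120
Round 3 — queue-1 pages on-call.
  cache-1: +70 → 70 < 80
  db-r: +70 → 105 ≥ 70
  edge-1: +10 → 60 < 110
Round 4 — db-r pages on-call.
  edge-1: +80 → 140 ≥ 110
  worker-2: +85 → 115 < 120
Round 5 — edge-1 pages on-call.
No further pages.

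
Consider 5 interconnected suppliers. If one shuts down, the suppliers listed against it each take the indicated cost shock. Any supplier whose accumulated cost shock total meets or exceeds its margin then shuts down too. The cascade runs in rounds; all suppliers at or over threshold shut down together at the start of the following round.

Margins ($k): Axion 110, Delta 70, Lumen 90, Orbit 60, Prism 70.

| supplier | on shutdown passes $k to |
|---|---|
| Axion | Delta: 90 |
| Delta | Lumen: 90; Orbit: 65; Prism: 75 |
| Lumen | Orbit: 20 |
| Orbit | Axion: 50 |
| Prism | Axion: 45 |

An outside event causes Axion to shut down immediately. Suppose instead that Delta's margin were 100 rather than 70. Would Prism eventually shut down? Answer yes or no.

no

With Delta's margin at 100:
Round 1 — Axion shuts down (initial).
  Delta: +90 → 90 < 100
No further shutdowns.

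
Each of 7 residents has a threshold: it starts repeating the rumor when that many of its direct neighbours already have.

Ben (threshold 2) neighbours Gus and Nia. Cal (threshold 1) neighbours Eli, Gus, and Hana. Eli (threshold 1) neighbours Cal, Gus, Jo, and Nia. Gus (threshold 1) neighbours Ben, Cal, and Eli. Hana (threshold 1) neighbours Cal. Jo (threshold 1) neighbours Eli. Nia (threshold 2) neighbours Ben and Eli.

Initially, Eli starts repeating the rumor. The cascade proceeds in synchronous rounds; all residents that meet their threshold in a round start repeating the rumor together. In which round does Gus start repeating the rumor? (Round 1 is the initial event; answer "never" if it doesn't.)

Round 1 — Eli starts repeating the rumor (initial).
Round 2 — checking thresholds:
  Cal: 1 of 3 neighbours ≥ 1, starts repeating the rumor.
  Gus: 1 of 3 neighbours ≥ 1, starts repeating the rumor.
  Jo: 1 of 1 neighbours ≥ 1, starts repeating the rumor.
  Nia: 1 of 2 neighbours < 2, not yet.
Round 3 — checking thresholds:
  Ben: 1 of 2 neighbours < 2, not yet.
  Hana: 1 of 1 neighbours ≥ 1, starts repeating the rumor.
  Nia: 1 of 2 neighbours < 2, not yet.
Round 4 — no new spreads; cascade stops.

2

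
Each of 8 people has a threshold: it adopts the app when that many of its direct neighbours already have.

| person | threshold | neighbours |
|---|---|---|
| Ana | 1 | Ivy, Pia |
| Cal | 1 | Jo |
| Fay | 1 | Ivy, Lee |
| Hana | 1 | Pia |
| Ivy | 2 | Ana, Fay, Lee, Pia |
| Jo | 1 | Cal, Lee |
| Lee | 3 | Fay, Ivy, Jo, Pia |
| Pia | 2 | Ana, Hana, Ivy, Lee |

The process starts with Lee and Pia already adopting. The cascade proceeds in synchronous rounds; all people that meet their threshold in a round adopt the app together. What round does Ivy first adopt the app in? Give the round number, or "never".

2

Round 1 — Lee, Pia adopt the app (initial).
Round 2 — checking thresholds:
  Ana: 1 of 2 neighbours ≥ 1, adopts the app.
  Fay: 1 of 2 neighbours ≥ 1, adopts the app.
  Hana: 1 of 1 neighbours ≥ 1, adopts the app.
  Ivy: 2 of 4 neighbours ≥ 2, adopts the app.
  Jo: 1 of 2 neighbours ≥ 1, adopts the app.
Round 3 — checking thresholds:
  Cal: 1 of 1 neighbours ≥ 1, adopts the app.
Round 4 — no new adoptions; cascade stops.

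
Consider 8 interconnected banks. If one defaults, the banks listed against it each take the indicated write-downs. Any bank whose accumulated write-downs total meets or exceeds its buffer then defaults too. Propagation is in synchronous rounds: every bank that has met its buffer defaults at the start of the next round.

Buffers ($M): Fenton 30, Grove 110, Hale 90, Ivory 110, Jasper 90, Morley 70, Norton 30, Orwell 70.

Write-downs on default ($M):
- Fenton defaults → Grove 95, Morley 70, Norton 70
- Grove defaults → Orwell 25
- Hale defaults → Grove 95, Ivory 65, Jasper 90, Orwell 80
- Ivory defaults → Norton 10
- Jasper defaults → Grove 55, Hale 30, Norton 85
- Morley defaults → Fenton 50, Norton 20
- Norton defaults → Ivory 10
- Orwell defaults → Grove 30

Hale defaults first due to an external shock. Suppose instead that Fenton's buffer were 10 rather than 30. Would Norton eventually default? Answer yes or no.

With Fenton's buffer at 10:
Round 1 — Hale defaults (initial).
  Grove: +95 → 95 < 110
  Ivory: +65 → 65 < 110
  Jasper: +90 → 90 ≥ 90
  Orwell: +80 → 80 ≥ 70
Round 2 — Jasper, Orwell default.
  Grove: +55+30 → 180 ≥ 110
  Norton: +85 → 85 ≥ 30
Round 3 — Grove, Norton default.
  Ivory: +10 → 75 < 110
No further defaults.

yes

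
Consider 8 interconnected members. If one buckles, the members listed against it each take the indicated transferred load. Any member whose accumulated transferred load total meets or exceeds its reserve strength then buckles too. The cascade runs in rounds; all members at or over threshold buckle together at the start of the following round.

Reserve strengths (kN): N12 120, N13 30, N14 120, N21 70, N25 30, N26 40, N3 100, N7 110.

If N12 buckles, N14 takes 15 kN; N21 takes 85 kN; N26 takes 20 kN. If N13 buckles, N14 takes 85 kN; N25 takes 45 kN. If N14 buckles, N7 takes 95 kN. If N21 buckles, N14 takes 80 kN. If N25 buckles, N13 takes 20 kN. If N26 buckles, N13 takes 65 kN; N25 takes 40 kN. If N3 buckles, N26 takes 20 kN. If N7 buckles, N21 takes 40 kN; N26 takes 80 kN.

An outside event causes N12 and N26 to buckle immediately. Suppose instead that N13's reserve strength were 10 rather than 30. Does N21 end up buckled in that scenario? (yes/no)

With N13's reserve strength at 10:
Round 1 — N12, N26 buckle (initial).
  N13: +65 → 65 ≥ 10
  N14: +15 → 15 < 120
  N21: +85 → 85 ≥ 70
  N25: +40 → 40 ≥ 30
Round 2 — N13, N21, N25 buckle.
  N14: +85+80 → 180 ≥ 120
Round 3 — N14 buckles.
  N7: +95 → 95 < 110
No further bucklings.

yes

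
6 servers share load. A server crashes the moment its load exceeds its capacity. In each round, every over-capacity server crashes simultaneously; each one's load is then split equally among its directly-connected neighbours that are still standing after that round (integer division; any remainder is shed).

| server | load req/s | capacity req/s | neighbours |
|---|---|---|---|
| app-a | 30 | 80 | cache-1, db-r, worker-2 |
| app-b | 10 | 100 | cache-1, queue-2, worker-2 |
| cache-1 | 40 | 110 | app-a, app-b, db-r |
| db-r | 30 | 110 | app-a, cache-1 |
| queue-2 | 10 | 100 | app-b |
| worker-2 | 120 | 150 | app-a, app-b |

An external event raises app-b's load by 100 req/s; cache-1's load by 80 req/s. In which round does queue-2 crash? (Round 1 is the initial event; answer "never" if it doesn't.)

never

Round 1 — app-b at 110 > 100; cache-1 at 120 > 110. app-b, cache-1 crash.
  app-b sheds 110 req/s to queue-2, worker-2: 55 each.
    queue-2: 10+55 = 65 ≤ 100
    worker-2: 120+55 = 175 > 150
  cache-1 sheds 120 req/s to app-a, db-r: 60 each.
    app-a: 30+60 = 90 > 80
    db-r: 30+60 = 90 ≤ 110
Round 2 — app-a, worker-2 crash.
  app-a sheds 90 req/s to db-r: 90 each.
    db-r: 90+90 = 180 > 110
  worker-2 sheds 175 req/s: no online neighbours, lost.
Round 3 — db-r crashes.
  db-r sheds 180 req/s: no online neighbours, lost.
No further crashes.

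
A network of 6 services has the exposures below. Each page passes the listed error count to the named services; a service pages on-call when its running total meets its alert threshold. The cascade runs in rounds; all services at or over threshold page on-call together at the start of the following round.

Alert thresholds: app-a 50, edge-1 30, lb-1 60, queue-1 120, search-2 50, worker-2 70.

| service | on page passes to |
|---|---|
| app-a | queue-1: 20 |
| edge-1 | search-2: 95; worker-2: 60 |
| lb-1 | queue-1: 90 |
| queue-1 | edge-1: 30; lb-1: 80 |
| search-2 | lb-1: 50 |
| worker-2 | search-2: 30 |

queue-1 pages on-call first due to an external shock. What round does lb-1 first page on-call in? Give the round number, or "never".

2

Round 1 — queue-1 pages on-call (initial).
  edge-1: +30 → 30 ≥ 30
  lb-1: +80 → 80 ≥ 60
Round 2 — edge-1, lb-1 page on-call.
  search-2: +95 → 95 ≥ 50
  worker-2: +60 → 60 < 70
Round 3 — search-2 pages on-call.
No further pages.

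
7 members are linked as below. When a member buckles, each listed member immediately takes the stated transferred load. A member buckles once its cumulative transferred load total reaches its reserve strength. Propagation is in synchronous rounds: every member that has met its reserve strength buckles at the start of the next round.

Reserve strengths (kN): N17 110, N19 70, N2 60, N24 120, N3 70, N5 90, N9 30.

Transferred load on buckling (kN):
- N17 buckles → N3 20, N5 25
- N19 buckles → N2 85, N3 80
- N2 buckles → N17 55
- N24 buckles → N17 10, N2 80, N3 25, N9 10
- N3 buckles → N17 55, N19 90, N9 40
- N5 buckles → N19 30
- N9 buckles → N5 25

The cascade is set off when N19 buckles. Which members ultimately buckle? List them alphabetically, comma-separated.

Round 1 — N19 buckles (initial).
  N2: +85 → 85 ≥ 60
  N3: +80 → 80 ≥ 70
Round 2 — N2, N3 buckle.
  N17: +55+55 → 110 ≥ 110
  N9: +40 → 40 ≥ 30
Round 3 — N17, N9 buckle.
  N5: +25+25 → 50 < 90
No further bucklings.

N17, N19, N2, N3, N9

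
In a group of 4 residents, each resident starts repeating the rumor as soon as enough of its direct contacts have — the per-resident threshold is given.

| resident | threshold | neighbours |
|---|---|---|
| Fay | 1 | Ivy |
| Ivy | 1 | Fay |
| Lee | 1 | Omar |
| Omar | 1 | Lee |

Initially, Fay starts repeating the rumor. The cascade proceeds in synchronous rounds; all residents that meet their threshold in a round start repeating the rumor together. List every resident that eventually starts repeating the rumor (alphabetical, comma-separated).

Round 1 — Fay starts repeating the rumor (initial).
Round 2 — checking thresholds:
  Ivy: 1 of 1 neighbours ≥ 1, starts repeating the rumor.
Round 3 — no new spreads; cascade stops.

Fay, Ivy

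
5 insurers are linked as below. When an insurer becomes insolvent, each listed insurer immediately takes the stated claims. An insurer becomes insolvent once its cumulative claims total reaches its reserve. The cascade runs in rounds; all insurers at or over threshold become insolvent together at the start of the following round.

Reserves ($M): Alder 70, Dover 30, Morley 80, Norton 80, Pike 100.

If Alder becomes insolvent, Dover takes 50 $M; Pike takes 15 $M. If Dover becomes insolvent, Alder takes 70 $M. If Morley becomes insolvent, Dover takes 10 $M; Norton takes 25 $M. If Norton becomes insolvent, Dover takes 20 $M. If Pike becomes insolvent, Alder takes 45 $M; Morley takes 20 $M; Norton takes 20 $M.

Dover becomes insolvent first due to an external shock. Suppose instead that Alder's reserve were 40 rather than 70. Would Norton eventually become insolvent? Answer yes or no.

no

With Alder's reserve at 40:
Round 1 — Dover becomes insolvent (initial).
  Alder: +70 → 70 ≥ 40
Round 2 — Alder becomes insolvent.
  Pike: +15 → 15 < 100
No further insolvencies.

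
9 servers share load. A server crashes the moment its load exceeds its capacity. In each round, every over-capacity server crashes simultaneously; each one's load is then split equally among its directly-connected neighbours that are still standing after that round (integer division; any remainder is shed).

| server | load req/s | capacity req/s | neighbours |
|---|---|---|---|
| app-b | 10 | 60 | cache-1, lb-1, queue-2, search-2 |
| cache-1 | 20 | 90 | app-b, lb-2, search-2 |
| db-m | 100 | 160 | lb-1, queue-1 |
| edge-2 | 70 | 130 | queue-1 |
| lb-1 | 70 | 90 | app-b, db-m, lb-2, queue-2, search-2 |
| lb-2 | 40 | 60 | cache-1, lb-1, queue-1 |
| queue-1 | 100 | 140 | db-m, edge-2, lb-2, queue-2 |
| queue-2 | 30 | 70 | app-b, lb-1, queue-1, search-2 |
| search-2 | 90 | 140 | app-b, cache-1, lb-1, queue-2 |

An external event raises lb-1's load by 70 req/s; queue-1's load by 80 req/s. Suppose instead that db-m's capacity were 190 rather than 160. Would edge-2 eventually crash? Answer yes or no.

no

With db-m's capacity at 190:
Round 1 — lb-1 at 140 > 90; queue-1 at 180 > 140. lb-1, queue-1 crash.
  lb-1 sheds 140 req/s to app-b, db-m, lb-2, queue-2, search-2: 28 each.
    app-b: 10+28 = 38 ≤ 60
    db-m: 100+28 = 128 ≤ 190
    lb-2: 40+28 = 68 > 60
    queue-2: 30+28 = 58 ≤ 70
    search-2: 90+28 = 118 ≤ 140
  queue-1 sheds 180 req/s to db-m, edge-2, lb-2, queue-2: 45 each.
    db-m: 128+45 = 173 ≤ 190
    edge-2: 70+45 = 115 ≤ 130
    lb-2: 68+45 = 113 > 60
    queue-2: 58+45 = 103 > 70
Round 2 — lb-2, queue-2 crash.
  lb-2 sheds 113 req/s to cache-1: 113 each.
    cache-1: 20+113 = 133 > 90
  queue-2 sheds 103 req/s to app-b, search-2: 51 each (1 lost).
    app-b: 38+51 = 89 > 60
    search-2: 118+51 = 169 > 140
Round 3 — app-b, cache-1, search-2 crash.
  app-b sheds 89 req/s: no online neighbours, lost.
  cache-1 sheds 133 req/s: no online neighbours, lost.
  search-2 sheds 169 req/s: no online neighbours, lost.
No further crashes.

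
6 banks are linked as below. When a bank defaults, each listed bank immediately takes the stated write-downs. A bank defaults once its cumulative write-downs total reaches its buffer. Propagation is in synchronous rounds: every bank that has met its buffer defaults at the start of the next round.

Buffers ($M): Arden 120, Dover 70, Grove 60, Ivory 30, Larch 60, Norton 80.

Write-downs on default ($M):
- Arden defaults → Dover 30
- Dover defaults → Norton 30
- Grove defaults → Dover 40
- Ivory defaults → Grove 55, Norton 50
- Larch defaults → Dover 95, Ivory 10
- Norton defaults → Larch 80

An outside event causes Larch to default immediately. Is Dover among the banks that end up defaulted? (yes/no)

yes

Round 1 — Larch defaults (initial).
  Dover: +95 → 95 ≥ 70
  Ivory: +10 → 10 < 30
Round 2 — Dover defaults.
  Norton: +30 → 30 < 80
No further defaults.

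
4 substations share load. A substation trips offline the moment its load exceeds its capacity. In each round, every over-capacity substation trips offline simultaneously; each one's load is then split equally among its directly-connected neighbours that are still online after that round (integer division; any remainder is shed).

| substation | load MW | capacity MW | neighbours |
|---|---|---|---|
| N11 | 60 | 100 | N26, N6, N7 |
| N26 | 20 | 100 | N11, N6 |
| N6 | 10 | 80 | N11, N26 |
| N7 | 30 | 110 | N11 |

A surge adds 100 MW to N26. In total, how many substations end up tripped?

Round 1 — N26 at 120 > 100. N26 trips offline.
  N26 sheds 120 MW to N11, N6: 60 each.
    N11: 60+60 = 120 > 100
    N6: 10+60 = 70 ≤ 80
Round 2 — N11 trips offline.
  N11 sheds 120 MW to N6, N7: 60 each.
    N6: 70+60 = 130 > 80
    N7: 30+60 = 90 ≤ 110
Round 3 — N6 trips offline.
  N6 sheds 130 MW: no online neighbours, lost.
No further trips.

3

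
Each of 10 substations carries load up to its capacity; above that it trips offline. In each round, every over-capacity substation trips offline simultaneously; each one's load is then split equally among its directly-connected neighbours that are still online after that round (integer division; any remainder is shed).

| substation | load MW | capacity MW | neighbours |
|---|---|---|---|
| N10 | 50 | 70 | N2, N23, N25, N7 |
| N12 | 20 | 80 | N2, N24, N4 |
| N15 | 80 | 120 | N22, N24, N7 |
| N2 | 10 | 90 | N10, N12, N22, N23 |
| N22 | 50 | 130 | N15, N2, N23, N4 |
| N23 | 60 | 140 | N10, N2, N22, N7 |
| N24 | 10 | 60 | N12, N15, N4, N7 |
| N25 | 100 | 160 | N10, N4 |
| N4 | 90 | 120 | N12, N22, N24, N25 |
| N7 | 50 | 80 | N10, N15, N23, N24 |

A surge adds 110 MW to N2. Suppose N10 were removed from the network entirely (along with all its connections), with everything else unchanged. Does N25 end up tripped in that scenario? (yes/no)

With N10 removed:
Round 1 — N2 at 120 > 90. N2 trips offline.
  N2 sheds 120 MW to N12, N22, N23: 40 each.
    N12: 20+40 = 60 ≤ 80
    N22: 50+40 = 90 ≤ 130
    N23: 60+40 = 100 ≤ 140
No further trips.

no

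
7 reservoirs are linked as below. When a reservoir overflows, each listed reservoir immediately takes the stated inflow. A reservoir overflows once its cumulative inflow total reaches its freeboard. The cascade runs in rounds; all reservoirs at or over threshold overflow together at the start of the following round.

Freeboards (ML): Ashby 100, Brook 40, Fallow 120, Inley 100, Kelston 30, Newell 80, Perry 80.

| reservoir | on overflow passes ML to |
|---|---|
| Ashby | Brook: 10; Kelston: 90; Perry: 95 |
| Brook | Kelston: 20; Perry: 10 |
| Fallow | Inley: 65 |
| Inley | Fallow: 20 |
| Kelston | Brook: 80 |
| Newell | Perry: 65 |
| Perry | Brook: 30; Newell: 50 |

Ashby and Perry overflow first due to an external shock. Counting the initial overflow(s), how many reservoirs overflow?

Round 1 — Ashby, Perry overflow (initial).
  Brook: +10+30 → 40 ≥ 40
  Kelston: +90 → 90 ≥ 30
  Newell: +50 → 50 < 80
Round 2 — Brook, Kelston overflow.
No further overflows.

4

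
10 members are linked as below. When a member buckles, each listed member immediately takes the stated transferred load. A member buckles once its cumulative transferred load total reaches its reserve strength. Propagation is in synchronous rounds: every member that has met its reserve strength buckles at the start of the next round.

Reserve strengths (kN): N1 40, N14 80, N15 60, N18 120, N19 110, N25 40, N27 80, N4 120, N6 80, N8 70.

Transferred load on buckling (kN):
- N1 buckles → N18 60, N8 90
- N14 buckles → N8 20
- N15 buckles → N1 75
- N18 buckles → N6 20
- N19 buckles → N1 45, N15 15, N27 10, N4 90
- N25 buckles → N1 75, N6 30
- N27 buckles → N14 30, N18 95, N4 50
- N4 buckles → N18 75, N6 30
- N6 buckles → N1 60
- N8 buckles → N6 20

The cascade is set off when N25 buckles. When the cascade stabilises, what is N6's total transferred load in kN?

Round 1 — N25 buckles (initial).
  N1: +75 → 75 ≥ 40
  N6: +30 → 30 < 80
Round 2 — N1 buckles.
  N18: +60 → 60 < 120
  N8: +90 → 90 ≥ 70
Round 3 — N8 buckles.
  N6: +20 → 50 < 80
No further bucklings.

50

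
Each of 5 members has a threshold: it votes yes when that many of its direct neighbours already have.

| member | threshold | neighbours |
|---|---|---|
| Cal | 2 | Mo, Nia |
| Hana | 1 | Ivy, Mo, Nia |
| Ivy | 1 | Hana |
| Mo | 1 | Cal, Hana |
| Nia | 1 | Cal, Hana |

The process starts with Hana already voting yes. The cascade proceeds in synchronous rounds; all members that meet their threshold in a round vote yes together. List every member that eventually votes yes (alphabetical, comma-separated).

Cal, Hana, Ivy, Mo, Nia

Round 1 — Hana votes yes (initial).
Round 2 — checking thresholds:
  Ivy: 1 of 1 neighbours ≥ 1, votes yes.
  Mo: 1 of 2 neighbours ≥ 1, votes yes.
  Nia: 1 of 2 neighbours ≥ 1, votes yes.
Round 3 — checking thresholds:
  Cal: 2 of 2 neighbours ≥ 2, votes yes.
Round 4 — no new yes votes; cascade stops.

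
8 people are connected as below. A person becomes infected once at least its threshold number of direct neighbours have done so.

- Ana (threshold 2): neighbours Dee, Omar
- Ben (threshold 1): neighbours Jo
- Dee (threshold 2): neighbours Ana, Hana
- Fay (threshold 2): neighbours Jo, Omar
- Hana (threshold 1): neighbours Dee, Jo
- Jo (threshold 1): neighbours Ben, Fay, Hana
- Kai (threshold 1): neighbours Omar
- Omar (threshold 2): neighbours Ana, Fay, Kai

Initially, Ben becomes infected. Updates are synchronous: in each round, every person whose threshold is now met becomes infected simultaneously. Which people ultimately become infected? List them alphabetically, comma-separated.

Ben, Hana, Jo

Round 1 — Ben becomes infected (initial).
Round 2 — checking thresholds:
  Jo: 1 of 3 neighbours ≥ 1, becomes infected.
Round 3 — checking thresholds:
  Fay: 1 of 2 neighbours < 2, not yet.
  Hana: 1 of 2 neighbours ≥ 1, becomes infected.
Round 4 — no new infections; cascade stops.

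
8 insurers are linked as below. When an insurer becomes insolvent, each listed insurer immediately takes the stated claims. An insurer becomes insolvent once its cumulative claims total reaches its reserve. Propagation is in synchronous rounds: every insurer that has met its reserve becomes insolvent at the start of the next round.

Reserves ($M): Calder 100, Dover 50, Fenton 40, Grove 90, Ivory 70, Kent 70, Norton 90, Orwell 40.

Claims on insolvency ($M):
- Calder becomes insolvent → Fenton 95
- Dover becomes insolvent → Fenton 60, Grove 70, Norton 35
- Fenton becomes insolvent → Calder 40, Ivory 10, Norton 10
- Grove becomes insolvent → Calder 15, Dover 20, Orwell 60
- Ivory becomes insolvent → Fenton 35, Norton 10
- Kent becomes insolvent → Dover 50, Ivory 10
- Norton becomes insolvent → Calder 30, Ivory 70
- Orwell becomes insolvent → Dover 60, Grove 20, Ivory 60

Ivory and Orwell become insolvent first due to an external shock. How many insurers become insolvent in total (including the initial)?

5

Round 1 — Ivory, Orwell become insolvent (initial).
  Dover: +60 → 60 ≥ 50
  Fenton: +35 → 35 < 40
  Grove: +20 → 20 < 90
  Norton: +10 → 10 < 90
Round 2 — Dover becomes insolvent.
  Fenton: +60 → 95 ≥ 40
  Grove: +70 → 90 ≥ 90
  Norton: +35 → 45 < 90
Round 3 — Fenton, Grove become insolvent.
  Calder: +40+15 → 55 < 100
  Norton: +10 → 55 < 90
No further insolvencies.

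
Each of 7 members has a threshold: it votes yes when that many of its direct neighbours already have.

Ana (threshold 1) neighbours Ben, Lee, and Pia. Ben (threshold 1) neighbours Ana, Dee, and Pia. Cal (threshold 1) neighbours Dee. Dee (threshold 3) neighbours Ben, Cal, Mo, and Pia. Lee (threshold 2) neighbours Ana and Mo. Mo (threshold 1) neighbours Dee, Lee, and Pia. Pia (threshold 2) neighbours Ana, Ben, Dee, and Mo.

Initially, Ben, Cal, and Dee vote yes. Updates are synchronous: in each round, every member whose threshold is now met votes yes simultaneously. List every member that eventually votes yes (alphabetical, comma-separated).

Ana, Ben, Cal, Dee, Lee, Mo, Pia

Round 1 — Ben, Cal, Dee vote yes (initial).
Round 2 — checking thresholds:
  Ana: 1 of 3 neighbours ≥ 1, votes yes.
  Mo: 1 of 3 neighbours ≥ 1, votes yes.
  Pia: 2 of 4 neighbours ≥ 2, votes yes.
Round 3 — checking thresholds:
  Lee: 2 of 2 neighbours ≥ 2, votes yes.
Round 4 — no new yes votes; cascade stops.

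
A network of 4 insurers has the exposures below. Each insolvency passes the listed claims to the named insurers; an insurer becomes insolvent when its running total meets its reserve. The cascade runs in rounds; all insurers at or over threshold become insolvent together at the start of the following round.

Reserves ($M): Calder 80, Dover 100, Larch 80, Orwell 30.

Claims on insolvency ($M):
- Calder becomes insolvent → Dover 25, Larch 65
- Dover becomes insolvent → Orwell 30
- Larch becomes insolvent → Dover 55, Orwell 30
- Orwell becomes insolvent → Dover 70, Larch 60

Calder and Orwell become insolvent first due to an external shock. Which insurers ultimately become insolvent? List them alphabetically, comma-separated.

Calder, Dover, Larch, Orwell

Round 1 — Calder, Orwell become insolvent (initial).
  Dover: +25+70 → 95 < 100
  Larch: +65+60 → 125 ≥ 80
Round 2 — Larch becomes insolvent.
  Dover: +55 → 150 ≥ 100
Round 3 — Dover becomes insolvent.
No further insolvencies.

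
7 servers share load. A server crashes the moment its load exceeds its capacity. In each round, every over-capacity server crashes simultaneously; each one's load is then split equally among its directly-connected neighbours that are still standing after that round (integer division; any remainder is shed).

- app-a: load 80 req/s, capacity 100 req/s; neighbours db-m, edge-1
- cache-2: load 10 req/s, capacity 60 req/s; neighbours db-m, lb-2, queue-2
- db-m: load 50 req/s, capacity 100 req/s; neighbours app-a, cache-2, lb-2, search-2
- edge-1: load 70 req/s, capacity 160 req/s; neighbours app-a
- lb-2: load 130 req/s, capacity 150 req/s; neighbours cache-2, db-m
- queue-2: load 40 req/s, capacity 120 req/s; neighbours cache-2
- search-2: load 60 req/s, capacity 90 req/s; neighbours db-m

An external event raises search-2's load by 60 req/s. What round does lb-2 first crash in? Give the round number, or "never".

Round 1 — search-2 at 120 > 90. search-2 crashes.
  search-2 sheds 120 req/s to db-m: 120 each.
    db-m: 50+120 = 170 > 100
Round 2 — db-m crashes.
  db-m sheds 170 req/s to app-a, cache-2, lb-2: 56 each (2 lost).
    app-a: 80+56 = 136 > 100
    cache-2: 10+56 = 66 > 60
    lb-2: 130+56 = 186 > 150
Round 3 — app-a, cache-2, lb-2 crash.
  app-a sheds 136 req/s to edge-1: 136 each.
    edge-1: 70+136 = 206 > 160
  cache-2 sheds 66 req/s to queue-2: 66 each.
    queue-2: 40+66 = 106 ≤ 120
  lb-2 sheds 186 req/s: no online neighbours, lost.
Round 4 — edge-1 crashes.
  edge-1 sheds 206 req/s: no online neighbours, lost.
No further crashes.

3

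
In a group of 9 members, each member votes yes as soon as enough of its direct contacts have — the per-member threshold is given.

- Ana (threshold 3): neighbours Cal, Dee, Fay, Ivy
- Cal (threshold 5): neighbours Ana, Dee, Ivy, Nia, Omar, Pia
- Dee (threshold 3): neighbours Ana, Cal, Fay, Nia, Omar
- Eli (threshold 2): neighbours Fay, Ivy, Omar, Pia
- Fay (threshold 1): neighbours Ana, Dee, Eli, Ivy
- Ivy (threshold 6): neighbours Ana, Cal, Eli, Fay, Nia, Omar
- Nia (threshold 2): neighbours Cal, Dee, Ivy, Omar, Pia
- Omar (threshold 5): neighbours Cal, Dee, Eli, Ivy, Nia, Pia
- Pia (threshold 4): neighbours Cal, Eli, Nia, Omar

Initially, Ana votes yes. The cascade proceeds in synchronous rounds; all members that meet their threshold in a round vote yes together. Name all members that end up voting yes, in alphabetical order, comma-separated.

Ana, Fay

Round 1 — Ana votes yes (initial).
Round 2 — checking thresholds:
  Cal: 1 of 6 neighbours < 5, holds.
  Dee: 1 of 5 neighbours < 3, holds.
  Fay: 1 of 4 neighbours ≥ 1, votes yes.
  Ivy: 1 of 6 neighbours < 6, holds.
Round 3 — no new yes votes; cascade stops.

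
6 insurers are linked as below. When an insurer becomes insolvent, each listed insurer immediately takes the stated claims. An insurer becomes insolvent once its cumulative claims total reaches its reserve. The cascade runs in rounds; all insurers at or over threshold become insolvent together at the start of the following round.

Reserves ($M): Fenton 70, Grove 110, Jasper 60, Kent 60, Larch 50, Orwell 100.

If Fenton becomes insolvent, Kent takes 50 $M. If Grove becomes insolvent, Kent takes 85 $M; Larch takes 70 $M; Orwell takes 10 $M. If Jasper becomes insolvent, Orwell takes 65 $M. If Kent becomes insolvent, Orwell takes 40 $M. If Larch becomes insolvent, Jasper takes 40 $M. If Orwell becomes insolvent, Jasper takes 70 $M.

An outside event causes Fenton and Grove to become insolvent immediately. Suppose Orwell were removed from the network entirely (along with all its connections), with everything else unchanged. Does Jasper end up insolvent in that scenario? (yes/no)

With Orwell removed:
Round 1 — Fenton, Grove become insolvent (initial).
  Kent: +50+85 → 135 ≥ 60
  Larch: +70 → 70 ≥ 50
Round 2 — Kent, Larch become insolvent.
  Jasper: +40 → 40 < 60
No further insolvencies.

no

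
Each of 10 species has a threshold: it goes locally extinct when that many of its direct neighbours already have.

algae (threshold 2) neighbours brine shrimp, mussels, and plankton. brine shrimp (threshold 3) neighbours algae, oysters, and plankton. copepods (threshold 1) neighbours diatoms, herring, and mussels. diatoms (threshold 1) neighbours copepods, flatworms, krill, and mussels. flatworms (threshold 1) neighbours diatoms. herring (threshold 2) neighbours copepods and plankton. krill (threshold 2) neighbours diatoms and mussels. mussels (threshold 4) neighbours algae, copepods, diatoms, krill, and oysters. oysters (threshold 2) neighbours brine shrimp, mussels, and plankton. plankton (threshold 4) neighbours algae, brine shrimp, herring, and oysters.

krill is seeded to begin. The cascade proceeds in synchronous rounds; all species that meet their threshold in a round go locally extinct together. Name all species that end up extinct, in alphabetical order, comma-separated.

copepods, diatoms, flatworms, krill

Round 1 — krill goes locally extinct (initial).
Round 2 — checking thresholds:
  diatoms: 1 of 4 neighbours ≥ 1, goes locally extinct.
  mussels: 1 of 5 neighbours < 4, holds.
Round 3 — checking thresholds:
  copepods: 1 of 3 neighbours ≥ 1, goes locally extinct.
  flatworms: 1 of 1 neighbours ≥ 1, goes locally extinct.
  mussels: 2 of 5 neighbours < 4, holds.
Round 4 — no new extinctions; cascade stops.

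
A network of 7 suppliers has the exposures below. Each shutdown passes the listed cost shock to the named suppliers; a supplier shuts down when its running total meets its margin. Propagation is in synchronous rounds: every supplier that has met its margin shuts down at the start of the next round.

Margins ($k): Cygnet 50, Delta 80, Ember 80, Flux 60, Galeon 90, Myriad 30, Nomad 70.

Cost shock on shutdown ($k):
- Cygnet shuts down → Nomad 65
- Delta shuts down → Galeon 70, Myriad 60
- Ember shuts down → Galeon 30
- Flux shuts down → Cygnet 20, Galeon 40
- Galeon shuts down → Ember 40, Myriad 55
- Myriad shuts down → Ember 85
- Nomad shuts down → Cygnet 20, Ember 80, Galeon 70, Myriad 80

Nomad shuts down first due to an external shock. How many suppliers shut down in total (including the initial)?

Round 1 — Nomad shuts down (initial).
  Cygnet: +20 → 20 < 50
  Ember: +80 → 80 ≥ 80
  Galeon: +70 → 70 < 90
  Myriad: +80 → 80 ≥ 30
Round 2 — Ember, Myriad shut down.
  Galeon: +30 → 100 ≥ 90
Round 3 — Galeon shuts down.
No further shutdowns.

4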